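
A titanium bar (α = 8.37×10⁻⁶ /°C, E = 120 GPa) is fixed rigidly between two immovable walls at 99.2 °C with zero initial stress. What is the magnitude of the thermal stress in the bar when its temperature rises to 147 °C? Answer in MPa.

Fully constrained: the free strain ε = αΔT is blocked, so σ = Eε = EαΔT.
|ΔT| = 47.8 K
σ = 120×10⁹ × 8.37×10⁻⁶ × 47.8 = 4.80×10⁷ Pa

σ = 48.0 MPa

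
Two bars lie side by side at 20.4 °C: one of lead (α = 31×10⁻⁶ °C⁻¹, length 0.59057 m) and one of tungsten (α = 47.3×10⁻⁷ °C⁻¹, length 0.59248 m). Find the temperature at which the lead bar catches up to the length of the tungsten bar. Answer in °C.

L₁(1 + α₁ΔT) = L₂(1 + α₂ΔT) ⇒ ΔT = (L₂ − L₁)/(α₁L₁ − α₂L₂)
L₂ − L₁ = 0.59248 − 0.59057 = 1.91×10⁻³ m
α₁L₁ − α₂L₂ = 31×10⁻⁶×0.59057 − 47.3×10⁻⁷×0.59248 = 1.55052396×10⁻⁵ m/K
ΔT = 1.91×10⁻³ / 1.55052396×10⁻⁵ = 123.184 K
T = 20.4 + 123.184 = 143.584 °C

T = 143.6 °C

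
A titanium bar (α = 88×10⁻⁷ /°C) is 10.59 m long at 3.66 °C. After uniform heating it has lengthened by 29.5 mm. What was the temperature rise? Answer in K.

ΔL = αL₀ΔT ⇒ ΔT = ΔL / (αL₀)
ΔT = 29.5×10⁻³ m / (88×10⁻⁷ × 10.59 m) = 316.55 K

ΔT = 317 K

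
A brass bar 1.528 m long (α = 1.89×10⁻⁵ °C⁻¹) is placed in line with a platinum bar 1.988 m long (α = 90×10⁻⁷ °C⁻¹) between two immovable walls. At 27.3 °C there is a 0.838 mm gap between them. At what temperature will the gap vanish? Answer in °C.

Gap closes when ΔL₁ + ΔL₂ = 0.838 mm = 8.38×10⁻⁴ m
(α₁L₁ + α₂L₂)ΔT = g
α₁L₁ + α₂L₂ = 1.89×10⁻⁵×1.528 + 90×10⁻⁷×1.988 = 4.67712×10⁻⁵ m/K
ΔT = 8.38×10⁻⁴ / 4.67712×10⁻⁵ = 17.917 K
T = 27.3 + 17.917 = 45.217 °C

T = 45.2 °C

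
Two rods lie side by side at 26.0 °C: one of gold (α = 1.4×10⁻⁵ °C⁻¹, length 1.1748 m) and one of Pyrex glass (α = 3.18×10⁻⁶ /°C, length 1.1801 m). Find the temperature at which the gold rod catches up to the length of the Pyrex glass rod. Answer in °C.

T = 443.5 °C

Equal length when α₁L₁ΔT − α₂L₂ΔT = L₂ − L₁ = 5.30×10⁻³ m
α₁L₁ = 1.64472×10⁻⁵, α₂L₂ = 3.752718×10⁻⁶ → Δ(αL) = 1.2694482×10⁻⁵ m/K
ΔT = 5.30×10⁻³ / 1.2694482×10⁻⁵ = 417.504 K, so T = 26.0 + 417.504 = 443.504 °C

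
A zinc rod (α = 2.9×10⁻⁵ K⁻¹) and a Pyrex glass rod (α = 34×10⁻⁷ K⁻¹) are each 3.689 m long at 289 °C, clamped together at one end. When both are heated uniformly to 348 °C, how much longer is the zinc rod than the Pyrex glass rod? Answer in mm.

5.57 mm

ΔT = 59 K
zinc: ΔL = 2.9×10⁻⁵ × 3.689 m × 59 = 6.3119×10⁻³ m = 6.3119 mm
Pyrex glass: ΔL = 34×10⁻⁷ × 3.689 m × 59 = 7.4001×10⁻⁴ m = 0.74001 mm
difference = 6.3119 − 0.74001 = 5.57189 mm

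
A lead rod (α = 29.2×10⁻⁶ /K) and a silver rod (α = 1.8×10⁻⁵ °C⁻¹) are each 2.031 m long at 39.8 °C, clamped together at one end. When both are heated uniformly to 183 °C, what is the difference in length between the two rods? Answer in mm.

ΔT = 143.2 K
lead: ΔL = 29.2×10⁻⁶ × 2.031 m × 143.2 = 8.4925×10⁻³ m = 8.4925 mm
silver: ΔL = 1.8×10⁻⁵ × 2.031 m × 143.2 = 5.2351×10⁻³ m = 5.2351 mm
difference = 8.4925 − 5.2351 = 3.2574 mm

3.26 mm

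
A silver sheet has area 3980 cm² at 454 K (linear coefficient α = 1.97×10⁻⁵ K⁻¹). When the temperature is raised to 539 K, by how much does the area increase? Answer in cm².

Area coefficient ≈ 2α; |ΔT| = 85 K
ΔA = 2αA₀ΔT = 2(1.97×10⁻⁵)(3980)(85) = 13.3 cm²

ΔA = 13.3 cm²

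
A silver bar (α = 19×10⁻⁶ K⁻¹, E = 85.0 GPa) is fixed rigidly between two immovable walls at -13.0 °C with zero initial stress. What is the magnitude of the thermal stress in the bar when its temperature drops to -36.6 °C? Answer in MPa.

Fully constrained: the free strain ε = αΔT is blocked, so σ = Eε = EαΔT.
|ΔT| = 23.6 K
σ = 85.0×10⁹ × 19×10⁻⁶ × 23.6 = 3.81×10⁷ Pa

σ = 38.1 MPa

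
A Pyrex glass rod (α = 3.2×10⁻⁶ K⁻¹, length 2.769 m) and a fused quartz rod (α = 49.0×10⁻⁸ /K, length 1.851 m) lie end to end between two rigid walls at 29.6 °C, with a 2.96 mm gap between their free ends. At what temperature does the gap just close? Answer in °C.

α₁L₁ = 8.8608×10⁻⁶ m/K, α₂L₂ = 9.0699×10⁻⁷ m/K → total 9.76779×10⁻⁶ m/K
ΔT = g/(α₁L₁+α₂L₂) = 2.96×10⁻³ / 9.76779×10⁻⁶ = 303.04 K
T = 29.6 + 303.04 = 332.64 °C

T = 333 °C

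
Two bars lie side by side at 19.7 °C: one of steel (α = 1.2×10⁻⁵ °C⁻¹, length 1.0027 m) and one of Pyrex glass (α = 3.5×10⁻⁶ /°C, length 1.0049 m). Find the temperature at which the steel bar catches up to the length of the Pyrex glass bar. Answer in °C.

T = 278.1 °C

L₁(1 + α₁ΔT) = L₂(1 + α₂ΔT) ⇒ ΔT = (L₂ − L₁)/(α₁L₁ − α₂L₂)
L₂ − L₁ = 1.0049 − 1.0027 = 2.20×10⁻³ m
α₁L₁ − α₂L₂ = 1.2×10⁻⁵×1.0027 − 3.5×10⁻⁶×1.0049 = 8.51525×10⁻⁶ m/K
ΔT = 2.20×10⁻³ / 8.51525×10⁻⁶ = 258.360 K
T = 19.7 + 258.360 = 278.060 °C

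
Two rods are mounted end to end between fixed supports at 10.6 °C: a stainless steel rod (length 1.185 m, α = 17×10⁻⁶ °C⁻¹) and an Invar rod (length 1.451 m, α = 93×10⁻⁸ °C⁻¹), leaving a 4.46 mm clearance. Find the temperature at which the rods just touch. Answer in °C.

T = 218 °C

α₁L₁ = 2.0145×10⁻⁵ m/K, α₂L₂ = 1.34943×10⁻⁶ m/K → total 2.149443×10⁻⁵ m/K
ΔT = g/(α₁L₁+α₂L₂) = 4.46×10⁻³ / 2.149443×10⁻⁵ = 207.50 K
T = 10.6 + 207.50 = 218.10 °C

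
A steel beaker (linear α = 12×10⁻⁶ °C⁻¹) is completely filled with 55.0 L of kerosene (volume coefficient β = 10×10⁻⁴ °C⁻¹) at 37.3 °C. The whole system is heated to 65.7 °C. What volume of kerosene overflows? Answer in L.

The beaker also expands: β_container ≈ 3α = 3.6×10⁻⁵ /K
Net overflow = V₀(β_liq − 3α_cont)ΔT
β − 3α = 1.00×10⁻³ − 3.6×10⁻⁵ = 9.64×10⁻⁴ /K; ΔT = 28.4 K
ΔV = 55.0 × 9.64×10⁻⁴ × 28.4 = 1.51 L

1.51 L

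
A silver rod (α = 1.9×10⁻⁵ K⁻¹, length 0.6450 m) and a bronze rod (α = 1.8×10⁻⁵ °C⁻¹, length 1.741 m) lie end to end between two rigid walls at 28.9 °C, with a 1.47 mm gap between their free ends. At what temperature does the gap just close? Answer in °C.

Gap closes when ΔL₁ + ΔL₂ = 1.47 mm = 1.47×10⁻³ m
(α₁L₁ + α₂L₂)ΔT = g
α₁L₁ + α₂L₂ = 1.9×10⁻⁵×0.6450 + 1.8×10⁻⁵×1.741 = 4.3593×10⁻⁵ m/K
ΔT = 1.47×10⁻³ / 4.3593×10⁻⁵ = 33.721 K
T = 28.9 + 33.721 = 62.621 °C

T = 62.6 °C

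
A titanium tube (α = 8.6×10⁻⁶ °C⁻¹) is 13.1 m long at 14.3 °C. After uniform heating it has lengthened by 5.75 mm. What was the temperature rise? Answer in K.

ΔT = 51.0 K

ΔL = αL₀ΔT ⇒ ΔT = ΔL / (αL₀)
ΔT = 5.75×10⁻³ m / (8.6×10⁻⁶ × 13.1 m) = 51.039 K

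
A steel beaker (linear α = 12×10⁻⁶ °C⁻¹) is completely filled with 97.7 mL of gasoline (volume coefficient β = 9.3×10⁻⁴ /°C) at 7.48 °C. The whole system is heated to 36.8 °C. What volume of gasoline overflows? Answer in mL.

The beaker also expands: β_container ≈ 3α = 3.6×10⁻⁵ /K
Net overflow = V₀(β_liq − 3α_cont)ΔT
β − 3α = 9.30×10⁻⁴ − 3.6×10⁻⁵ = 8.94×10⁻⁴ /K; ΔT = 29.32 K
ΔV = 97.7 × 8.94×10⁻⁴ × 29.32 = 2.56 mL

2.56 mL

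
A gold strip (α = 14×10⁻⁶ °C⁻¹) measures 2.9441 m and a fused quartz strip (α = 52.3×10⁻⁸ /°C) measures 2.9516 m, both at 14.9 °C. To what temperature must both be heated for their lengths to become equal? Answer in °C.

Equal length when α₁L₁ΔT − α₂L₂ΔT = L₂ − L₁ = 7.50×10⁻³ m
α₁L₁ = 4.12174×10⁻⁵, α₂L₂ = 1.5436868×10⁻⁶ → Δ(αL) = 3.96737132×10⁻⁵ m/K
ΔT = 7.50×10⁻³ / 3.96737132×10⁻⁵ = 189.042 K, so T = 14.9 + 189.042 = 203.942 °C

T = 203.9 °C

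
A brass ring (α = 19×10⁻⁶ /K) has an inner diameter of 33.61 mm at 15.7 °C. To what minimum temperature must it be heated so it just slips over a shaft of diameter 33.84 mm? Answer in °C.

T = 376 °C

Required Δd = 33.84 − 33.61 = 0.23 mm
Δd = αd₀ΔT ⇒ ΔT = Δd/(αd₀) = 0.23 / (19×10⁻⁶ × 33.61) = 360.17 K
T_min = 15.7 + 360.17 = 375.87 °C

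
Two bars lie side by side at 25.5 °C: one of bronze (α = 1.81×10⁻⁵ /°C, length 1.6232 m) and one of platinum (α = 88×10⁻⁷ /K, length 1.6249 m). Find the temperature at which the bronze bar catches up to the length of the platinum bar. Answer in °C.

L₁(1 + α₁ΔT) = L₂(1 + α₂ΔT) ⇒ ΔT = (L₂ − L₁)/(α₁L₁ − α₂L₂)
L₂ − L₁ = 1.6249 − 1.6232 = 1.70×10⁻³ m
α₁L₁ − α₂L₂ = 1.81×10⁻⁵×1.6232 − 88×10⁻⁷×1.6249 = 1.50808×10⁻⁵ m/K
ΔT = 1.70×10⁻³ / 1.50808×10⁻⁵ = 112.726 K
T = 25.5 + 112.726 = 138.226 °C

T = 138.2 °C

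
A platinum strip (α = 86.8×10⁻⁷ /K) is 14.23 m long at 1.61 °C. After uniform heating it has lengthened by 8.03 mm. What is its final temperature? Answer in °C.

ΔL = αL₀ΔT ⇒ ΔT = ΔL / (αL₀)
ΔT = 8.03×10⁻³ m / (86.8×10⁻⁷ × 14.23 m) = 65.012 K
T = 1.61 + 65.012 = 66.622 °C

T = 66.6 °C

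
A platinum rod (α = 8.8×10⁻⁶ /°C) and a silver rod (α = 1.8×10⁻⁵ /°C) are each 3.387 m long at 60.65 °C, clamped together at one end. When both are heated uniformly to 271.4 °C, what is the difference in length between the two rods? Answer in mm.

6.57 mm

ΔT = 210.75 K
platinum: ΔL = 8.8×10⁻⁶ × 3.387 m × 210.75 = 6.2815×10⁻³ m = 6.2815 mm
silver: ΔL = 1.8×10⁻⁵ × 3.387 m × 210.75 = 1.2849×10⁻² m = 12.849 mm
difference = 12.849 − 6.2815 = 6.5675 mm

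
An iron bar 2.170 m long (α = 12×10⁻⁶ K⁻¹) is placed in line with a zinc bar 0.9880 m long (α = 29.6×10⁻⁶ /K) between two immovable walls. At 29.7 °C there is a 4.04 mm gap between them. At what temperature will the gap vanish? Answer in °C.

T = 103 °C

α₁L₁ = 2.604×10⁻⁵ m/K, α₂L₂ = 2.92448×10⁻⁵ m/K → total 5.52848×10⁻⁵ m/K
ΔT = g/(α₁L₁+α₂L₂) = 4.04×10⁻³ / 5.52848×10⁻⁵ = 73.08 K
T = 29.7 + 73.08 = 102.78 °C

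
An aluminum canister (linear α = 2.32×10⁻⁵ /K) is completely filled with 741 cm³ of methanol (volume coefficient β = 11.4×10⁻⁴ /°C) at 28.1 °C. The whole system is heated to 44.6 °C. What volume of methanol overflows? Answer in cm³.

The canister also expands: β_container ≈ 3α = 6.96×10⁻⁵ /K
Net overflow = V₀(β_liq − 3α_cont)ΔT
β − 3α = 1.14×10⁻³ − 6.96×10⁻⁵ = 1.0704×10⁻³ /K; ΔT = 16.5 K
ΔV = 741 × 1.0704×10⁻³ × 16.5 = 13.1 cm³

13.1 cm³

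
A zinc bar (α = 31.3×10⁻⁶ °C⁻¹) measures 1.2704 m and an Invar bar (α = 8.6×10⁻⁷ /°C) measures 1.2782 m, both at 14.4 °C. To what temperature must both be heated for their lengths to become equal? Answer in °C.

L₁(1 + α₁ΔT) = L₂(1 + α₂ΔT) ⇒ ΔT = (L₂ − L₁)/(α₁L₁ − α₂L₂)
L₂ − L₁ = 1.2782 − 1.2704 = 7.80×10⁻³ m
α₁L₁ − α₂L₂ = 31.3×10⁻⁶×1.2704 − 8.6×10⁻⁷×1.2782 = 3.8664268×10⁻⁵ m/K
ΔT = 7.80×10⁻³ / 3.8664268×10⁻⁵ = 201.737 K
T = 14.4 + 201.737 = 216.137 °C

T = 216.1 °C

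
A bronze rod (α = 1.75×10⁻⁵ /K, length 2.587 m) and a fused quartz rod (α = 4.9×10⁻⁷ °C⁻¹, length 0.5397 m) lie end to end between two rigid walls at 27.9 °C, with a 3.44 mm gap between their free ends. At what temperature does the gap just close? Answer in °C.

Gap closes when ΔL₁ + ΔL₂ = 3.44 mm = 3.44×10⁻³ m
(α₁L₁ + α₂L₂)ΔT = g
α₁L₁ + α₂L₂ = 1.75×10⁻⁵×2.587 + 4.9×10⁻⁷×0.5397 = 4.5536953×10⁻⁵ m/K
ΔT = 3.44×10⁻³ / 4.5536953×10⁻⁵ = 75.54 K
T = 27.9 + 75.54 = 103.44 °C

T = 103 °C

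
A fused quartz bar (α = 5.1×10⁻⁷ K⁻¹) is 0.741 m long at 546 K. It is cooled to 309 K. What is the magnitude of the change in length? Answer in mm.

ΔL = 0.0896 mm

|ΔT| = |309 − 546| = 237 K
ΔL = αL₀ΔT = (5.1×10⁻⁷)(0.741)(237) = 8.96×10⁻⁵ m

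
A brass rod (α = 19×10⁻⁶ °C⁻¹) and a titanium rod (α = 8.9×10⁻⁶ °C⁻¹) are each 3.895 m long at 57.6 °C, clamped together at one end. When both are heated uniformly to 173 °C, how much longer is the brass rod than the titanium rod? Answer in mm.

4.54 mm

ΔT = 115.4 K
brass: ΔL = 19×10⁻⁶ × 3.895 m × 115.4 = 8.5402×10⁻³ m = 8.5402 mm
titanium: ΔL = 8.9×10⁻⁶ × 3.895 m × 115.4 = 4.0004×10⁻³ m = 4.0004 mm
difference = 8.5402 − 4.0004 = 4.5398 mm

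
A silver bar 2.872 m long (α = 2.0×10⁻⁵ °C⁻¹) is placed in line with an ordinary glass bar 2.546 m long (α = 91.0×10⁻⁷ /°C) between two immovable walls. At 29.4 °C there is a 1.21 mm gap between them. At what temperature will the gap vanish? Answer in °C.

Gap closes when ΔL₁ + ΔL₂ = 1.21 mm = 1.21×10⁻³ m
(α₁L₁ + α₂L₂)ΔT = g
α₁L₁ + α₂L₂ = 2.0×10⁻⁵×2.872 + 91.0×10⁻⁷×2.546 = 8.06086×10⁻⁵ m/K
ΔT = 1.21×10⁻³ / 8.06086×10⁻⁵ = 15.011 K
T = 29.4 + 15.011 = 44.411 °C

T = 44.4 °C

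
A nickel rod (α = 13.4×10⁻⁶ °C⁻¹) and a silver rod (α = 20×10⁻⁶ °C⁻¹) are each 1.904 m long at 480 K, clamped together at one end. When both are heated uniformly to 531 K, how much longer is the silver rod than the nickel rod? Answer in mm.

ΔT = 51 K
nickel: ΔL = 13.4×10⁻⁶ × 1.904 m × 51 = 1.3012×10⁻³ m = 1.3012 mm
silver: ΔL = 20×10⁻⁶ × 1.904 m × 51 = 1.9421×10⁻³ m = 1.9421 mm
difference = 1.9421 − 1.3012 = 0.6409 mm

0.641 mm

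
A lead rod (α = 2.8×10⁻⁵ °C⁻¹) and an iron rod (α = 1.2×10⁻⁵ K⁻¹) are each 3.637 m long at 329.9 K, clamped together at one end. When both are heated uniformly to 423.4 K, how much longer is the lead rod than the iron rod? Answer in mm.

5.44 mm

ΔT = 93.5 K
lead: ΔL = 2.8×10⁻⁵ × 3.637 m × 93.5 = 9.5217×10⁻³ m = 9.5217 mm
iron: ΔL = 1.2×10⁻⁵ × 3.637 m × 93.5 = 4.0807×10⁻³ m = 4.0807 mm
difference = 9.5217 − 4.0807 = 5.4410 mm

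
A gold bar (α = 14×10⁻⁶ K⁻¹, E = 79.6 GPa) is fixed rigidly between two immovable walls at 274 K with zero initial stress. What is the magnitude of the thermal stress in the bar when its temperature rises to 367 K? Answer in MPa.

Fully constrained: the free strain ε = αΔT is blocked, so σ = Eε = EαΔT.
|ΔT| = 93 K
σ = 79.6×10⁹ × 14×10⁻⁶ × 93 = 1.04×10⁸ Pa

σ = 104 MPa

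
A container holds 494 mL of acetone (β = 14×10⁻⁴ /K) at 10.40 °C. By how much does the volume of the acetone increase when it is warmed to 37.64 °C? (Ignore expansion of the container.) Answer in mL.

|ΔT| = |37.64 − 10.40| = 27.24 K
ΔV = βV₀ΔT = (14×10⁻⁴)(494)(27.24) = 18.8 mL

ΔV = 18.8 mL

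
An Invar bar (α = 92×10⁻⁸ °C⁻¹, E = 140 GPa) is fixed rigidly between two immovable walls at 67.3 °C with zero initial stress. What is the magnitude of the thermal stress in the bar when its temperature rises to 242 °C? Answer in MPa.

σ = 22.5 MPa

Fully constrained: the free strain ε = αΔT is blocked, so σ = Eε = EαΔT.
|ΔT| = 174.7 K
σ = 140×10⁹ × 92×10⁻⁸ × 174.7 = 2.25×10⁷ Pa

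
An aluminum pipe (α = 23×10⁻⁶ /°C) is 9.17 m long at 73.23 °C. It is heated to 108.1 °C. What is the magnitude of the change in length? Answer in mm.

|ΔT| = |108.1 − 73.23| = 34.87 K
ΔL = αL₀ΔT = (23×10⁻⁶)(9.17)(34.87) = 7.35×10⁻³ m

ΔL = 7.35 mm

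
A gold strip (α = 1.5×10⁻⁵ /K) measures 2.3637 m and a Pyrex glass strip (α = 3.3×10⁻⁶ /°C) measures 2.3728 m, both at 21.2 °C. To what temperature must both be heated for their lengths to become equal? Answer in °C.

T = 350.6 °C

L₁(1 + α₁ΔT) = L₂(1 + α₂ΔT) ⇒ ΔT = (L₂ − L₁)/(α₁L₁ − α₂L₂)
L₂ − L₁ = 2.3728 − 2.3637 = 9.10×10⁻³ m
α₁L₁ − α₂L₂ = 1.5×10⁻⁵×2.3637 − 3.3×10⁻⁶×2.3728 = 2.762526×10⁻⁵ m/K
ΔT = 9.10×10⁻³ / 2.762526×10⁻⁵ = 329.409 K
T = 21.2 + 329.409 = 350.609 °C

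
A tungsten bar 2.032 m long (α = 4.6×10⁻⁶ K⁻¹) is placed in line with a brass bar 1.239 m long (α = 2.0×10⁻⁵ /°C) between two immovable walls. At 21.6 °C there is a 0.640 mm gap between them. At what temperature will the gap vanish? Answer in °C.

T = 40.4 °C

α₁L₁ = 9.3472×10⁻⁶ m/K, α₂L₂ = 2.478×10⁻⁵ m/K → total 3.41272×10⁻⁵ m/K
ΔT = g/(α₁L₁+α₂L₂) = 6.40×10⁻⁴ / 3.41272×10⁻⁵ = 18.753 K
T = 21.6 + 18.753 = 40.353 °C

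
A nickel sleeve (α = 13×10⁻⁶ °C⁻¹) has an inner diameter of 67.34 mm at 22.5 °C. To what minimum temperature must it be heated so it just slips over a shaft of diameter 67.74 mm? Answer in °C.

T = 479 °C

Required Δd = 67.74 − 67.34 = 0.40 mm
Δd = αd₀ΔT ⇒ ΔT = Δd/(αd₀) = 0.40 / (13×10⁻⁶ × 67.34) = 456.92 K
T_min = 22.5 + 456.92 = 479.42 °C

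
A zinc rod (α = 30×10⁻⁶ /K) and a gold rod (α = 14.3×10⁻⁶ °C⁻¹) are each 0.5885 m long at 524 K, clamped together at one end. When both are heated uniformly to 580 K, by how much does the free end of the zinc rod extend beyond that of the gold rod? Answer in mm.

ΔT = 56 K
zinc: ΔL = 30×10⁻⁶ × 0.5885 m × 56 = 9.8868×10⁻⁴ m = 0.98868 mm
gold: ΔL = 14.3×10⁻⁶ × 0.5885 m × 56 = 4.7127×10⁻⁴ m = 0.47127 mm
difference = 0.98868 − 0.47127 = 0.51741 mm

0.517 mm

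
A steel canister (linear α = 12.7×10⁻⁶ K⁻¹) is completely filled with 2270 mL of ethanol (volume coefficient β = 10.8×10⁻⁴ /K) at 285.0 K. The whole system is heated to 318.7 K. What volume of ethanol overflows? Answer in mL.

The canister also expands: β_container ≈ 3α = 3.81×10⁻⁵ /K
Net overflow = V₀(β_liq − 3α_cont)ΔT
β − 3α = 1.08×10⁻³ − 3.81×10⁻⁵ = 1.0419×10⁻³ /K; ΔT = 33.7 K
ΔV = 2270 × 1.0419×10⁻³ × 33.7 = 79.7 mL

79.7 mL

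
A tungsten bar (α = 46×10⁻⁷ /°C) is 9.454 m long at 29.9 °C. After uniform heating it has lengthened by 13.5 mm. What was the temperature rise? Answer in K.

ΔL = αL₀ΔT ⇒ ΔT = ΔL / (αL₀)
ΔT = 13.5×10⁻³ m / (46×10⁻⁷ × 9.454 m) = 310.43 K

ΔT = 310 K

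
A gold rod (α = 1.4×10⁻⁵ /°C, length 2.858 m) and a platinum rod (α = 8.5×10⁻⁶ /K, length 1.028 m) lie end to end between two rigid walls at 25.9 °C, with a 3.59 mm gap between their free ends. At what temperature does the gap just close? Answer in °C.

T = 99.5 °C

α₁L₁ = 4.0012×10⁻⁵ m/K, α₂L₂ = 8.738×10⁻⁶ m/K → total 4.875×10⁻⁵ m/K
ΔT = g/(α₁L₁+α₂L₂) = 3.59×10⁻³ / 4.875×10⁻⁵ = 73.641 K
T = 25.9 + 73.641 = 99.541 °C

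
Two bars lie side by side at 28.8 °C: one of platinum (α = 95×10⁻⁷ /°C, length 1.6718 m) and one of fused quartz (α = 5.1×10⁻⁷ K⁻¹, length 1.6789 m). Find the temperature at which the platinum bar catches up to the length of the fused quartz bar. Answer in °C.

T = 501.3 °C

Equal length when α₁L₁ΔT − α₂L₂ΔT = L₂ − L₁ = 7.10×10⁻³ m
α₁L₁ = 1.58821×10⁻⁵, α₂L₂ = 8.56239×10⁻⁷ → Δ(αL) = 1.5025861×10⁻⁵ m/K
ΔT = 7.10×10⁻³ / 1.5025861×10⁻⁵ = 472.519 K, so T = 28.8 + 472.519 = 501.319 °C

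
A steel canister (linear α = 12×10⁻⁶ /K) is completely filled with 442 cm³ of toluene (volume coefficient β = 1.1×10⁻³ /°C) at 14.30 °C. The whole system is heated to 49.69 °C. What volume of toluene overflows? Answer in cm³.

16.6 cm³

The canister also expands: β_container ≈ 3α = 3.6×10⁻⁵ /K
Net overflow = V₀(β_liq − 3α_cont)ΔT
β − 3α = 1.10×10⁻³ − 3.6×10⁻⁵ = 1.064×10⁻³ /K; ΔT = 35.39 K
ΔV = 442 × 1.064×10⁻³ × 35.39 = 16.6 cm³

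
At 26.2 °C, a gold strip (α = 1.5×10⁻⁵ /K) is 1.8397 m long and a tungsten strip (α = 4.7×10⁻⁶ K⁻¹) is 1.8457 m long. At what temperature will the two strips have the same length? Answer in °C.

L₁(1 + α₁ΔT) = L₂(1 + α₂ΔT) ⇒ ΔT = (L₂ − L₁)/(α₁L₁ − α₂L₂)
L₂ − L₁ = 1.8457 − 1.8397 = 6.00×10⁻³ m
α₁L₁ − α₂L₂ = 1.5×10⁻⁵×1.8397 − 4.7×10⁻⁶×1.8457 = 1.892071×10⁻⁵ m/K
ΔT = 6.00×10⁻³ / 1.892071×10⁻⁵ = 317.113 K
T = 26.2 + 317.113 = 343.313 °C

T = 343.3 °C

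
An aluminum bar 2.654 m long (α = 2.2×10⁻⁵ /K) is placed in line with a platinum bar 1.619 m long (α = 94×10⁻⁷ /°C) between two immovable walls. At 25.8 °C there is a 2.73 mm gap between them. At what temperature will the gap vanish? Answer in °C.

T = 62.9 °C

Gap closes when ΔL₁ + ΔL₂ = 2.73 mm = 2.73×10⁻³ m
(α₁L₁ + α₂L₂)ΔT = g
α₁L₁ + α₂L₂ = 2.2×10⁻⁵×2.654 + 94×10⁻⁷×1.619 = 7.36066×10⁻⁵ m/K
ΔT = 2.73×10⁻³ / 7.36066×10⁻⁵ = 37.089 K
T = 25.8 + 37.089 = 62.889 °C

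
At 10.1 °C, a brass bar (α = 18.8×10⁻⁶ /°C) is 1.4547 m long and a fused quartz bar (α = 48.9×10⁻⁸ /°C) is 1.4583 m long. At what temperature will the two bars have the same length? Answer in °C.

Equal length when α₁L₁ΔT − α₂L₂ΔT = L₂ − L₁ = 3.60×10⁻³ m
α₁L₁ = 2.734836×10⁻⁵, α₂L₂ = 7.131087×10⁻⁷ → Δ(αL) = 2.66352513×10⁻⁵ m/K
ΔT = 3.60×10⁻³ / 2.66352513×10⁻⁵ = 135.159 K, so T = 10.1 + 135.159 = 145.259 °C

T = 145.3 °C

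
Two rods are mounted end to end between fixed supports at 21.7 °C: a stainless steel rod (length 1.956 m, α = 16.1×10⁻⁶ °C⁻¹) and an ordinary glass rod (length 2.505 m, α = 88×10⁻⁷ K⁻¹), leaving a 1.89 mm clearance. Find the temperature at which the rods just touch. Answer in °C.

T = 57.0 °C

α₁L₁ = 3.14916×10⁻⁵ m/K, α₂L₂ = 2.2044×10⁻⁵ m/K → total 5.35356×10⁻⁵ m/K
ΔT = g/(α₁L₁+α₂L₂) = 1.89×10⁻³ / 5.35356×10⁻⁵ = 35.304 K
T = 21.7 + 35.304 = 57.004 °C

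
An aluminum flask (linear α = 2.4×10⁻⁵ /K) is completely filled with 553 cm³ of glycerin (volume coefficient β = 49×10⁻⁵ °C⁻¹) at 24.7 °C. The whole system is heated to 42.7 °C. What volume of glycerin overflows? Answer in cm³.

The flask also expands: β_container ≈ 3α = 7.2×10⁻⁵ /K
Net overflow = V₀(β_liq − 3α_cont)ΔT
β − 3α = 4.90×10⁻⁴ − 7.2×10⁻⁵ = 4.18×10⁻⁴ /K; ΔT = 18.0 K
ΔV = 553 × 4.18×10⁻⁴ × 18.0 = 4.16 cm³

4.16 cm³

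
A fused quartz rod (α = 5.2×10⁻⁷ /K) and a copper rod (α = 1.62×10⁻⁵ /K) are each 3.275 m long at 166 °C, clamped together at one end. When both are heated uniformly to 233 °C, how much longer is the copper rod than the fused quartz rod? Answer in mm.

3.44 mm

ΔT = 67 K
fused quartz: ΔL = 5.2×10⁻⁷ × 3.275 m × 67 = 1.1410×10⁻⁴ m = 0.11410 mm
copper: ΔL = 1.62×10⁻⁵ × 3.275 m × 67 = 3.5547×10⁻³ m = 3.5547 mm
difference = 3.5547 − 0.11410 = 3.4406 mm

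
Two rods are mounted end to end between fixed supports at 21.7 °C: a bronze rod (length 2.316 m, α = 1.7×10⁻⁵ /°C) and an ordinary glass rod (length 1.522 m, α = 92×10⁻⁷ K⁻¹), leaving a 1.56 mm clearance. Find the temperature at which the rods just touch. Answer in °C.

T = 50.9 °C

Gap closes when ΔL₁ + ΔL₂ = 1.56 mm = 1.56×10⁻³ m
(α₁L₁ + α₂L₂)ΔT = g
α₁L₁ + α₂L₂ = 1.7×10⁻⁵×2.316 + 92×10⁻⁷×1.522 = 5.33744×10⁻⁵ m/K
ΔT = 1.56×10⁻³ / 5.33744×10⁻⁵ = 29.227 K
T = 21.7 + 29.227 = 50.927 °C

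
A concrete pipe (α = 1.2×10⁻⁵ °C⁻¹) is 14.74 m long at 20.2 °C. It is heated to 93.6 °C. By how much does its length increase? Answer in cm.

|ΔT| = |93.6 − 20.2| = 73.4 K
ΔL = αL₀ΔT = (1.2×10⁻⁵)(14.74)(73.4) = 1.30×10⁻² m

ΔL = 1.30 cm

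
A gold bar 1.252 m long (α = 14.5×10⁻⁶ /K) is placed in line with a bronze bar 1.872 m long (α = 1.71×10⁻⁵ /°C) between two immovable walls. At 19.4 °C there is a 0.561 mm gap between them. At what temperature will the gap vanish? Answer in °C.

Gap closes when ΔL₁ + ΔL₂ = 0.561 mm = 5.61×10⁻⁴ m
(α₁L₁ + α₂L₂)ΔT = g
α₁L₁ + α₂L₂ = 14.5×10⁻⁶×1.252 + 1.71×10⁻⁵×1.872 = 5.01652×10⁻⁵ m/K
ΔT = 5.61×10⁻⁴ / 5.01652×10⁻⁵ = 11.183 K
T = 19.4 + 11.183 = 30.583 °C

T = 30.6 °C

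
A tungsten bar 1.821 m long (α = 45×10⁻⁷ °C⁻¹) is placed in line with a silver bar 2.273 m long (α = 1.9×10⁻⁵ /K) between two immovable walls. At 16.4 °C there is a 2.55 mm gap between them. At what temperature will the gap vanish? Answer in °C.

α₁L₁ = 8.1945×10⁻⁶ m/K, α₂L₂ = 4.3187×10⁻⁵ m/K → total 5.13815×10⁻⁵ m/K
ΔT = g/(α₁L₁+α₂L₂) = 2.55×10⁻³ / 5.13815×10⁻⁵ = 49.629 K
T = 16.4 + 49.629 = 66.029 °C

T = 66.0 °C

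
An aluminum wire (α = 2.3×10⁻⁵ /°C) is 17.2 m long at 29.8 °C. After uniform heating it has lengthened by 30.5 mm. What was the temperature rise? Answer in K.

ΔL = αL₀ΔT ⇒ ΔT = ΔL / (αL₀)
ΔT = 30.5×10⁻³ m / (2.3×10⁻⁵ × 17.2 m) = 77.098 K

ΔT = 77.1 K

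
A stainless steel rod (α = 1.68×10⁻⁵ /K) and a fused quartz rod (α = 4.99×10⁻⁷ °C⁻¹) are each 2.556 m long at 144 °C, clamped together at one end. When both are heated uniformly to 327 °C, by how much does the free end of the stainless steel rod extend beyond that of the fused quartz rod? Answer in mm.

ΔT = 183 K
stainless steel: ΔL = 1.68×10⁻⁵ × 2.556 m × 183 = 7.8582×10⁻³ m = 7.8582 mm
fused quartz: ΔL = 4.99×10⁻⁷ × 2.556 m × 183 = 2.3341×10⁻⁴ m = 0.23341 mm
difference = 7.8582 − 0.23341 = 7.62479 mm

7.62 mm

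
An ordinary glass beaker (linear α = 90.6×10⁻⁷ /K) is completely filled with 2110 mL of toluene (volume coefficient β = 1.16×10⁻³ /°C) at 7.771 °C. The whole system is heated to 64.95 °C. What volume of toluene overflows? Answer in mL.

137 mL

The beaker also expands: β_container ≈ 3α = 2.718×10⁻⁵ /K
Net overflow = V₀(β_liq − 3α_cont)ΔT
β − 3α = 1.16×10⁻³ − 2.718×10⁻⁵ = 1.13282×10⁻³ /K; ΔT = 57.179 K
ΔV = 2110 × 1.13282×10⁻³ × 57.179 = 137 mL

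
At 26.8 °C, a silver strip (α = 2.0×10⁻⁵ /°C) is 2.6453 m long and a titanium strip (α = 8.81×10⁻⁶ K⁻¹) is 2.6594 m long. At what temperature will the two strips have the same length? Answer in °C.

L₁(1 + α₁ΔT) = L₂(1 + α₂ΔT) ⇒ ΔT = (L₂ − L₁)/(α₁L₁ − α₂L₂)
L₂ − L₁ = 2.6594 − 2.6453 = 1.41×10⁻² m
α₁L₁ − α₂L₂ = 2.0×10⁻⁵×2.6453 − 8.81×10⁻⁶×2.6594 = 2.9476686×10⁻⁵ m/K
ΔT = 1.41×10⁻² / 2.9476686×10⁻⁵ = 478.344 K
T = 26.8 + 478.344 = 505.144 °C

T = 505.1 °C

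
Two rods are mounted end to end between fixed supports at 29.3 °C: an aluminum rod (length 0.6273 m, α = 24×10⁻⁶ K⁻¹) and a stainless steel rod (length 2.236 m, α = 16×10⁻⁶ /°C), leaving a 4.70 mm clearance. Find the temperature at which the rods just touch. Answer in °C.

T = 122 °C

α₁L₁ = 1.50552×10⁻⁵ m/K, α₂L₂ = 3.5776×10⁻⁵ m/K → total 5.08312×10⁻⁵ m/K
ΔT = g/(α₁L₁+α₂L₂) = 4.70×10⁻³ / 5.08312×10⁻⁵ = 92.46 K
T = 29.3 + 92.46 = 121.76 °C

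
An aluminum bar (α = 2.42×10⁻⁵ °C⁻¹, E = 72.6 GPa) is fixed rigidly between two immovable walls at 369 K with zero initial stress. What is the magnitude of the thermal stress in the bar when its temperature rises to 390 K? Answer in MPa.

σ = 36.9 MPa

Fully constrained: the free strain ε = αΔT is blocked, so σ = Eε = EαΔT.
|ΔT| = 21 K
σ = 72.6×10⁹ × 2.42×10⁻⁵ × 21 = 3.69×10⁷ Pa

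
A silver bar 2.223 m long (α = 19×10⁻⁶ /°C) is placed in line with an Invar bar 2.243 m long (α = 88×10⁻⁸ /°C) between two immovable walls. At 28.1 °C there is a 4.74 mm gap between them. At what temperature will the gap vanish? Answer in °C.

Gap closes when ΔL₁ + ΔL₂ = 4.74 mm = 4.74×10⁻³ m
(α₁L₁ + α₂L₂)ΔT = g
α₁L₁ + α₂L₂ = 19×10⁻⁶×2.223 + 88×10⁻⁸×2.243 = 4.421084×10⁻⁵ m/K
ΔT = 4.74×10⁻³ / 4.421084×10⁻⁵ = 107.21 K
T = 28.1 + 107.21 = 135.31 °C

T = 135 °C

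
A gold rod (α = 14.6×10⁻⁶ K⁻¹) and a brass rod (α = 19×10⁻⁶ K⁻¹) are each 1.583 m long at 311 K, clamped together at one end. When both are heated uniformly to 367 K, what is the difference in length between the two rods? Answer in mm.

ΔT = 56 K
gold: ΔL = 14.6×10⁻⁶ × 1.583 m × 56 = 1.2943×10⁻³ m = 1.2943 mm
brass: ΔL = 19×10⁻⁶ × 1.583 m × 56 = 1.6843×10⁻³ m = 1.6843 mm
difference = 1.6843 − 1.2943 = 0.3900 mm

0.390 mm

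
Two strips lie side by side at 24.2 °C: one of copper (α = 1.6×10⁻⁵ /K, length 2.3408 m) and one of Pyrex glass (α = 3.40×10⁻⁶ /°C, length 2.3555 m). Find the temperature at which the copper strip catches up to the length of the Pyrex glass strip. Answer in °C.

T = 523.5 °C

Equal length when α₁L₁ΔT − α₂L₂ΔT = L₂ − L₁ = 1.47×10⁻² m
α₁L₁ = 3.74528×10⁻⁵, α₂L₂ = 8.0087×10⁻⁶ → Δ(αL) = 2.94441×10⁻⁵ m/K
ΔT = 1.47×10⁻² / 2.94441×10⁻⁵ = 499.251 K, so T = 24.2 + 499.251 = 523.451 °C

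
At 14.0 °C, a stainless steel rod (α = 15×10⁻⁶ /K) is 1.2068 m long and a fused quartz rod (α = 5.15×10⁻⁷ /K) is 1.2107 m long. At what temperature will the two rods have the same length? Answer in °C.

L₁(1 + α₁ΔT) = L₂(1 + α₂ΔT) ⇒ ΔT = (L₂ − L₁)/(α₁L₁ − α₂L₂)
L₂ − L₁ = 1.2107 − 1.2068 = 3.90×10⁻³ m
α₁L₁ − α₂L₂ = 15×10⁻⁶×1.2068 − 5.15×10⁻⁷×1.2107 = 1.74784895×10⁻⁵ m/K
ΔT = 3.90×10⁻³ / 1.74784895×10⁻⁵ = 223.131 K
T = 14.0 + 223.131 = 237.131 °C

T = 237.1 °C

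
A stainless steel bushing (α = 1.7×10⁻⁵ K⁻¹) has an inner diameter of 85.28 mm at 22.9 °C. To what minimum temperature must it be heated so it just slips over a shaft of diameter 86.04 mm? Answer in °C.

T = 547 °C

Required Δd = 86.04 − 85.28 = 0.76 mm
Δd = αd₀ΔT ⇒ ΔT = Δd/(αd₀) = 0.76 / (1.7×10⁻⁵ × 85.28) = 524.22 K
T_min = 22.9 + 524.22 = 547.12 °C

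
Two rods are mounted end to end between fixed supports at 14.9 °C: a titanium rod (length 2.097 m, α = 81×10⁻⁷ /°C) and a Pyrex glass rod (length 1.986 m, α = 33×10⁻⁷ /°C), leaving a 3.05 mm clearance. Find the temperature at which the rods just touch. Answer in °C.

Gap closes when ΔL₁ + ΔL₂ = 3.05 mm = 3.05×10⁻³ m
(α₁L₁ + α₂L₂)ΔT = g
α₁L₁ + α₂L₂ = 81×10⁻⁷×2.097 + 33×10⁻⁷×1.986 = 2.35395×10⁻⁵ m/K
ΔT = 3.05×10⁻³ / 2.35395×10⁻⁵ = 129.57 K
T = 14.9 + 129.57 = 144.47 °C

T = 144 °C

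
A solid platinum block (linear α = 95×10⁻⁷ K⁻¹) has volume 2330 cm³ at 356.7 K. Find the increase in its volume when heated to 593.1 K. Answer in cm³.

Isotropic solid: β ≈ 3α = 2.8×10⁻⁵ /K; ΔT = 236.4 K
ΔV = 3αV₀ΔT = 3(95×10⁻⁷)(2330)(236.4) = 15.7 cm³

ΔV = 15.7 cm³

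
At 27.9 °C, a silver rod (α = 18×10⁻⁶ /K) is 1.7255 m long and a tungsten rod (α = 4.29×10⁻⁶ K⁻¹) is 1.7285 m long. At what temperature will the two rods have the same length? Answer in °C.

Equal length when α₁L₁ΔT − α₂L₂ΔT = L₂ − L₁ = 3.00×10⁻³ m
α₁L₁ = 3.1059×10⁻⁵, α₂L₂ = 7.415265×10⁻⁶ → Δ(αL) = 2.3643735×10⁻⁵ m/K
ΔT = 3.00×10⁻³ / 2.3643735×10⁻⁵ = 126.884 K, so T = 27.9 + 126.884 = 154.784 °C

T = 154.8 °C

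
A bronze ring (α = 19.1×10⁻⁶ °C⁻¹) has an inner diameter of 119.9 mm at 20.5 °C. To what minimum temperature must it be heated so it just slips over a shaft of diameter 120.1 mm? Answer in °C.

Required Δd = 120.1 − 119.9 = 0.2 mm
Δd = αd₀ΔT ⇒ ΔT = Δd/(αd₀) = 0.2 / (19.1×10⁻⁶ × 119.9) = 87.33 K
T_min = 20.5 + 87.33 = 107.83 °C

T = 108 °C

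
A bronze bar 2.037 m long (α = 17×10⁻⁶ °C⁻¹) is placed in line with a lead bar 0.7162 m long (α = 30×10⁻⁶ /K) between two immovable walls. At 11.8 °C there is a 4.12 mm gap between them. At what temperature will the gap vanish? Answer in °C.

α₁L₁ = 3.4629×10⁻⁵ m/K, α₂L₂ = 2.1486×10⁻⁵ m/K → total 5.6115×10⁻⁵ m/K
ΔT = g/(α₁L₁+α₂L₂) = 4.12×10⁻³ / 5.6115×10⁻⁵ = 73.421 K
T = 11.8 + 73.421 = 85.221 °C

T = 85.2 °C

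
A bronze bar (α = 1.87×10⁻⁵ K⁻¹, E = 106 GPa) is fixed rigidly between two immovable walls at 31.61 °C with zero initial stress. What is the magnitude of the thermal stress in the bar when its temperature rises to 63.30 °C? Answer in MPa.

σ = 62.8 MPa

Fully constrained: the free strain ε = αΔT is blocked, so σ = Eε = EαΔT.
|ΔT| = 31.69 K
σ = 106×10⁹ × 1.87×10⁻⁵ × 31.69 = 6.28×10⁷ Pa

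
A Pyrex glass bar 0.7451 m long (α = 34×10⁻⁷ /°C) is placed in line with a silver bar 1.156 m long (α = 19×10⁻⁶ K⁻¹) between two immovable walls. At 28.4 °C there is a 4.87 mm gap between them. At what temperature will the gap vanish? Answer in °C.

α₁L₁ = 2.53334×10⁻⁶ m/K, α₂L₂ = 2.1964×10⁻⁵ m/K → total 2.449734×10⁻⁵ m/K
ΔT = g/(α₁L₁+α₂L₂) = 4.87×10⁻³ / 2.449734×10⁻⁵ = 198.80 K
T = 28.4 + 198.80 = 227.20 °C

T = 227 °C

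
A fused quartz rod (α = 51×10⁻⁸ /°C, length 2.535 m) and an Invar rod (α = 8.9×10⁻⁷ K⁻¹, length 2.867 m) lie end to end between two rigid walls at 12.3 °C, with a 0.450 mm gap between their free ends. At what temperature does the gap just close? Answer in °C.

α₁L₁ = 1.29285×10⁻⁶ m/K, α₂L₂ = 2.55163×10⁻⁶ m/K → total 3.84448×10⁻⁶ m/K
ΔT = g/(α₁L₁+α₂L₂) = 4.50×10⁻⁴ / 3.84448×10⁻⁶ = 117.05 K
T = 12.3 + 117.05 = 129.35 °C

T = 129 °C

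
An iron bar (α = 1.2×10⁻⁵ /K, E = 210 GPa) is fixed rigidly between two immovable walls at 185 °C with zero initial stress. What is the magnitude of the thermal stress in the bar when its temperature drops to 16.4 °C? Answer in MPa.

σ = 425 MPa

Fully constrained: the free strain ε = αΔT is blocked, so σ = Eε = EαΔT.
|ΔT| = 168.6 K
σ = 210×10⁹ × 1.2×10⁻⁵ × 168.6 = 4.25×10⁸ Pa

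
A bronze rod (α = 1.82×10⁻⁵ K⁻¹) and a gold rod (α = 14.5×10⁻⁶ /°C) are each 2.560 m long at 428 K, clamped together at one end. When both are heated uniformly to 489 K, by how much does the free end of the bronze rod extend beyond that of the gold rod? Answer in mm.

ΔT = 61 K
bronze: ΔL = 1.82×10⁻⁵ × 2.560 m × 61 = 2.8421×10⁻³ m = 2.8421 mm
gold: ΔL = 14.5×10⁻⁶ × 2.560 m × 61 = 2.2643×10⁻³ m = 2.2643 mm
difference = 2.8421 − 2.2643 = 0.5778 mm

0.578 mm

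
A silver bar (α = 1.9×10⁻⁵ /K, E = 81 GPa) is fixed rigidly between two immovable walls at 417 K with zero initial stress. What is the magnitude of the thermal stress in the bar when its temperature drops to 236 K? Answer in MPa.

Fully constrained: the free strain ε = αΔT is blocked, so σ = Eε = EαΔT.
|ΔT| = 181 K
σ = 81.0×10⁹ × 1.9×10⁻⁵ × 181 = 2.79×10⁸ Pa

σ = 279 MPa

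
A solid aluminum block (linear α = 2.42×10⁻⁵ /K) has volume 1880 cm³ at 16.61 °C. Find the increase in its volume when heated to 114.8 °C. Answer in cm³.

ΔV = 13.4 cm³

Isotropic solid: β ≈ 3α = 7.3×10⁻⁵ /K; ΔT = 98.19 K
ΔV = 3αV₀ΔT = 3(2.42×10⁻⁵)(1880)(98.19) = 13.4 cm³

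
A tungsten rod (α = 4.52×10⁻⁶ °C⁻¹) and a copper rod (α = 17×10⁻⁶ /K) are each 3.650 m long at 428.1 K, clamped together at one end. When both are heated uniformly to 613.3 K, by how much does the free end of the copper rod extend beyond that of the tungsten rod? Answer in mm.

ΔT = 185.2 K
tungsten: ΔL = 4.52×10⁻⁶ × 3.650 m × 185.2 = 3.0554×10⁻³ m = 3.0554 mm
copper: ΔL = 17×10⁻⁶ × 3.650 m × 185.2 = 1.1492×10⁻² m = 11.492 mm
difference = 11.492 − 3.0554 = 8.4366 mm

8.44 mm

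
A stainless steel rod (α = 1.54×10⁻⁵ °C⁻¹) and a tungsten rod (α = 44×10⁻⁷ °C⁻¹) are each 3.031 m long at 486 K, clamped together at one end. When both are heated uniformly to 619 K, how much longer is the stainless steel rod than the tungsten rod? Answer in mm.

4.43 mm

ΔT = 133 K
stainless steel: ΔL = 1.54×10⁻⁵ × 3.031 m × 133 = 6.2081×10⁻³ m = 6.2081 mm
tungsten: ΔL = 44×10⁻⁷ × 3.031 m × 133 = 1.7737×10⁻³ m = 1.7737 mm
difference = 6.2081 − 1.7737 = 4.4344 mm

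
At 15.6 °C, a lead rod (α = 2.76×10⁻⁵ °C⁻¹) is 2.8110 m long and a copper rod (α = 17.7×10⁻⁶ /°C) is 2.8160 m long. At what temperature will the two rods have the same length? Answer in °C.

T = 195.8 °C

L₁(1 + α₁ΔT) = L₂(1 + α₂ΔT) ⇒ ΔT = (L₂ − L₁)/(α₁L₁ − α₂L₂)
L₂ − L₁ = 2.8160 − 2.8110 = 5.00×10⁻³ m
α₁L₁ − α₂L₂ = 2.76×10⁻⁵×2.8110 − 17.7×10⁻⁶×2.8160 = 2.77404×10⁻⁵ m/K
ΔT = 5.00×10⁻³ / 2.77404×10⁻⁵ = 180.243 K
T = 15.6 + 180.243 = 195.843 °C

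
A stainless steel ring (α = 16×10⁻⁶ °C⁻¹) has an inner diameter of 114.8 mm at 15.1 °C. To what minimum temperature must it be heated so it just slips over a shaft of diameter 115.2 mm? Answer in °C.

T = 233 °C

Required Δd = 115.2 − 114.8 = 0.4 mm
Δd = αd₀ΔT ⇒ ΔT = Δd/(αd₀) = 0.4 / (16×10⁻⁶ × 114.8) = 217.77 K
T_min = 15.1 + 217.77 = 232.87 °C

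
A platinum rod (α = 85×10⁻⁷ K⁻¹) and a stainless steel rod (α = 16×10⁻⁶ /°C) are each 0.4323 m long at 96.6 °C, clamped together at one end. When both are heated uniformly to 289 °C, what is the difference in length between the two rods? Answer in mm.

0.624 mm

ΔT = 192.4 K
platinum: ΔL = 85×10⁻⁷ × 0.4323 m × 192.4 = 7.0698×10⁻⁴ m = 0.70698 mm
stainless steel: ΔL = 16×10⁻⁶ × 0.4323 m × 192.4 = 1.3308×10⁻³ m = 1.3308 mm
difference = 1.3308 − 0.70698 = 0.62382 mm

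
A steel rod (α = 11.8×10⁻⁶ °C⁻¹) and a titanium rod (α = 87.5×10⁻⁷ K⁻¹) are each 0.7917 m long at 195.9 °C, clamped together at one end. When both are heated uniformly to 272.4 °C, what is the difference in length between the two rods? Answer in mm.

0.185 mm

ΔT = 76.5 K
steel: ΔL = 11.8×10⁻⁶ × 0.7917 m × 76.5 = 7.1467×10⁻⁴ m = 0.71467 mm
titanium: ΔL = 87.5×10⁻⁷ × 0.7917 m × 76.5 = 5.2994×10⁻⁴ m = 0.52994 mm
difference = 0.71467 − 0.52994 = 0.18473 mm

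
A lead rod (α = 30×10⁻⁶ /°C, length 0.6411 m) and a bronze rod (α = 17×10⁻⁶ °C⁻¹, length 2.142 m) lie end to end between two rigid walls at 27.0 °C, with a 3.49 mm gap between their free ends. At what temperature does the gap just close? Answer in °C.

α₁L₁ = 1.9233×10⁻⁵ m/K, α₂L₂ = 3.6414×10⁻⁵ m/K → total 5.5647×10⁻⁵ m/K
ΔT = g/(α₁L₁+α₂L₂) = 3.49×10⁻³ / 5.5647×10⁻⁵ = 62.717 K
T = 27.0 + 62.717 = 89.717 °C

T = 89.7 °C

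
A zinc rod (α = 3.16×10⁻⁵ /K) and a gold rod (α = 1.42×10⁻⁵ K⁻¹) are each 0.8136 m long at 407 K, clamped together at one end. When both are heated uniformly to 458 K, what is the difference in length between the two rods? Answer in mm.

0.722 mm

ΔT = 51 K
zinc: ΔL = 3.16×10⁻⁵ × 0.8136 m × 51 = 1.3112×10⁻³ m = 1.3112 mm
gold: ΔL = 1.42×10⁻⁵ × 0.8136 m × 51 = 5.8921×10⁻⁴ m = 0.58921 mm
difference = 1.3112 − 0.58921 = 0.72199 mm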